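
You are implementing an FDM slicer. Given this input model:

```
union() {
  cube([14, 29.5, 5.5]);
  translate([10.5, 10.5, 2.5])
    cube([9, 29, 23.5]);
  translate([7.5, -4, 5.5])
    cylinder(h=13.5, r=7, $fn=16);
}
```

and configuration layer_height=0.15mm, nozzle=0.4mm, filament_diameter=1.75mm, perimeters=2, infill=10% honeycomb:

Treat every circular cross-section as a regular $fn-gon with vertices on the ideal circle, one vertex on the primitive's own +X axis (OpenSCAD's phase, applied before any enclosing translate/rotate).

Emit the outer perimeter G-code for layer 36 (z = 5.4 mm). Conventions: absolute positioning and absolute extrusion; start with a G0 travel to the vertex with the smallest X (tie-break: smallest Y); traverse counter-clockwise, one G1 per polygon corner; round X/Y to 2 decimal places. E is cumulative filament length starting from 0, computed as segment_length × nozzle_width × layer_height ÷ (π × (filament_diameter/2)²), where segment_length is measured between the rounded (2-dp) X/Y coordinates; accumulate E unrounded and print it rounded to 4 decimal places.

G0 X0.00 Y0.00 Z5.40
G1 X14.00 Y0.00 E0.3492
G1 X14.00 Y10.50 E0.6112
G1 X19.50 Y10.50 E0.7484
G1 X19.50 Y39.50 E1.4718
G1 X10.50 Y39.50 E1.6963
G1 X10.50 Y29.50 E1.9457
G1 X0.00 Y29.50 E2.2076
G1 X0.00 Y0.00 E2.9435

At z = 5.4 mm: the cube (footprint 14×29.5) is included at this height; the cube at (10.5, 10.5) is present — its section is the full 9×29 rectangle; the cylinder at (7.5, -4) is absent (z outside [5.5, 19]); Merging all regions: the regions partially overlap (shared area 66.50 mm²), so overlapping operands fuse into one piece — 1 connected region. The outline is a single polygon with 8 vertices. Extrusion per mm of travel: 0.4 × 0.15 / (π × 0.875²) = 0.024945. Accumulating E over each segment gives final E = 2.9435.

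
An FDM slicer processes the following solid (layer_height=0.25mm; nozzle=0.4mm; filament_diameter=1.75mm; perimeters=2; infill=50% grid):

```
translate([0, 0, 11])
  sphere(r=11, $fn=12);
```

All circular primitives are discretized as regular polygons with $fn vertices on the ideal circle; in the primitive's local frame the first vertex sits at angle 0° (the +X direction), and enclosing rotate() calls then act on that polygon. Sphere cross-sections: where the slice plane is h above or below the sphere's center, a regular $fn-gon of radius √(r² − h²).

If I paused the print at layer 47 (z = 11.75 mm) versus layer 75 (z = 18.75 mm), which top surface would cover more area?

Layer 47 (z = 11.75): the r=11 sphere slices to a regular 12-gon of circumradius 10.974 (√(r²−h²) with h=0.75 from center) (area = (12/2)·10.974²·sin(360°/12) = 361.31 mm²). So its area = 361.31 mm². Layer 75 (z = 18.75): the sphere: section is a regular 12-gon, circumradius = √(r²−h²) = √(11²−7.75²) = 7.806 (area = (12/2)·7.806²·sin(360°/12) = 182.81 mm²). So its area = 182.81 mm². Layer 47 is larger (361.31 vs 182.81 mm²).

layer 47 (z = 11.75 mm)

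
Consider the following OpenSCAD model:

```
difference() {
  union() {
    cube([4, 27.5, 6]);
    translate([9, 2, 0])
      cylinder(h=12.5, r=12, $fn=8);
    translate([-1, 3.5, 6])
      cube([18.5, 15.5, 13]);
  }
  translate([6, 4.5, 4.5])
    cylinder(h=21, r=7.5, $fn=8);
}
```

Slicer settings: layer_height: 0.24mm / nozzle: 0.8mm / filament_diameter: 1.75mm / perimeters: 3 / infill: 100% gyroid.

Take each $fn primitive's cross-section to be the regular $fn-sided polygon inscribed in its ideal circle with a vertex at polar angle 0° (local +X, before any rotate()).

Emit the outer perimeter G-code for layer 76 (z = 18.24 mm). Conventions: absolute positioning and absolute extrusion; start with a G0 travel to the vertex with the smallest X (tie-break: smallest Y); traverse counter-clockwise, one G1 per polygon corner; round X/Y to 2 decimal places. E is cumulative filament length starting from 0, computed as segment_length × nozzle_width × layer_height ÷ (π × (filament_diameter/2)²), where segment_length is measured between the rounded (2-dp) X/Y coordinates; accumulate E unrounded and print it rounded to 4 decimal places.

G0 X-1.00 Y5.71 Z18.24
G1 X0.70 Y9.80 E0.3536
G1 X6.00 Y12.00 E0.8116
G1 X11.30 Y9.80 E1.2697
G1 X13.50 Y4.50 E1.7278
G1 X13.09 Y3.50 E1.8140
G1 X17.50 Y3.50 E2.1661
G1 X17.50 Y19.00 E3.4033
G1 X-1.00 Y19.00 E4.8801
G1 X-1.00 Y5.71 E5.9410

At z = 18.24 mm: the cube is absent (z outside [0, 6]); the cylinder at (9, 2) is absent (z outside [0, 12.5]); the cube at (-1, 3.5) (footprint 18.5×15.5) is included at this height; Merging all regions: only the 18.5×15.5 cube at (-1, 3.5) is present, so the union is just that shape — 1 connected region; the r=7.5 cylinder at (6, 4.5) contributes a regular 8-gon of circumradius 7.5; Taking the first minus the rest: starting from that combined region, the r=7.5 cylinder at (6, 4.5) partially overlaps it — only the 93.54 mm² overlap (of its 159.10 mm²) is removed, clipping the outline — 1 connected region. The outline is a single polygon with 9 vertices. Extrusion per mm of travel: 0.8 × 0.24 / (π × 0.875²) = 0.079824. Accumulating E over each segment gives final E = 5.9410.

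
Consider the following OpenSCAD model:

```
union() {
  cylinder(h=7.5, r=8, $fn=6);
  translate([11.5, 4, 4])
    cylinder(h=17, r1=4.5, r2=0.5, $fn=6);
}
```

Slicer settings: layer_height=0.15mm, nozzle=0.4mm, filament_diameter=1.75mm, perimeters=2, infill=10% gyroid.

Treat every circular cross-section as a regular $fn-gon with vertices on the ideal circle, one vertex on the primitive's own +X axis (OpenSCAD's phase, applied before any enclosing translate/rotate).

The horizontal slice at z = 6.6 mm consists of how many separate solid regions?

At z = 6.6 mm: the r=8 cylinder gives a regular 6-gon of circumradius 8 (constant along its height); the cone at (11.5, 4) contributes a regular 6-gon of circumradius 3.888 (interpolated between r1=4.5 and r2=0.5 at t=0.153); Merging all regions: the 2 present regions are separate (no shared area or edge), so areas and boundary lengths simply add and each stays a separate island — 2 connected regions. The result has 2 disconnected regions.

2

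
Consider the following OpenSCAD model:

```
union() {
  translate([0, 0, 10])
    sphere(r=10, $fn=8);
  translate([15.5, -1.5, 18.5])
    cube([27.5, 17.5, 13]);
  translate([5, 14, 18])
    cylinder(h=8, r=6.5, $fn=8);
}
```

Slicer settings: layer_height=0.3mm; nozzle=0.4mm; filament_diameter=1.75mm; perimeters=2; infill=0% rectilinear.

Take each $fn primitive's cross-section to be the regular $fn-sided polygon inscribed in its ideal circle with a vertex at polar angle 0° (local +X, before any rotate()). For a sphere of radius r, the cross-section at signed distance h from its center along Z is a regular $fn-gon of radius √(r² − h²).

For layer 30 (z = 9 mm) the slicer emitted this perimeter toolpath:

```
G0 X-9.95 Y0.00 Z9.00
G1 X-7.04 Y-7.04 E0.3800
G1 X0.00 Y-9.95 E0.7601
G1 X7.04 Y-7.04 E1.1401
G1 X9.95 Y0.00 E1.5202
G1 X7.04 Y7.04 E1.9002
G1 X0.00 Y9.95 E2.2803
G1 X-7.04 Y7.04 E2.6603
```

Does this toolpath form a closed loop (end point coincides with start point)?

Start point (G0): (-9.95, 0.00). End point (last G1): the path does not return to the start — open.

no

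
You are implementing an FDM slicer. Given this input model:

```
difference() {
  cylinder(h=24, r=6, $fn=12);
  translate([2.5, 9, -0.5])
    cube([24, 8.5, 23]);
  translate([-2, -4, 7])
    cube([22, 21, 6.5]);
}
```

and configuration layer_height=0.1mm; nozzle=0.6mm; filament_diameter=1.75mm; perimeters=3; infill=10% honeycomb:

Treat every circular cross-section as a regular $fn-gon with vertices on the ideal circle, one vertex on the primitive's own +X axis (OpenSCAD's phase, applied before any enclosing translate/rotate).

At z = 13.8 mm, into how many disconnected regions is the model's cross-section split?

At z = 13.8 mm: the r=6 cylinder gives a regular 12-gon of circumradius 6 (constant along its height); the 24×8.5 cube at (2.5, 9) contributes its full rectangle; the cube at (-2, -4) is not intersected at this z (z outside [7, 13.5]); After the difference (first − rest): starting from the r=6 cylinder, the 24×8.5 cube at (2.5, 9) misses the remaining region (no effect) — 1 connected region. The result has 1 disconnected region.

1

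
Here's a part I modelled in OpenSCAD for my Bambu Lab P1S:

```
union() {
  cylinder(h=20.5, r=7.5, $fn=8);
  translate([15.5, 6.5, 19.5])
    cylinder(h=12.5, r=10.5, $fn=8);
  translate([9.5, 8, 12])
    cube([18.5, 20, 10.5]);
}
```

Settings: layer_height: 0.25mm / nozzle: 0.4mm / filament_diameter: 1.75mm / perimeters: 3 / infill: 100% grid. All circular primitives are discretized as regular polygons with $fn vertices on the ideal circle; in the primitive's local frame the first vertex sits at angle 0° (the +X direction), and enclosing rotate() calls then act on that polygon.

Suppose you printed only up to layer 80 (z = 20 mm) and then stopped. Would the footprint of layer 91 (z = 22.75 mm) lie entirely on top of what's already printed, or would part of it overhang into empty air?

entirely on top

Compare the two slices. At z = 20: the cylinder: section is a regular 8-gon, circumradius r=7.5 (area = (8/2)·7.500²·sin(360°/8) = 159.10 mm²); the r=10.5 cylinder at (15.5, 6.5) contributes a regular 8-gon of circumradius 10.5 (area = (8/2)·10.500²·sin(360°/8) = 311.83 mm²); the 18.5×20 cube at (9.5, 8) contributes its full rectangle (area 370.00 mm²); Taking the union: the regions partially overlap — summed areas 840.93 mm² minus the doubly-counted overlap 109.22 mm² gives 731.71 mm² — area = 731.71 mm². At z = 22.75: the cylinder is absent (z outside [0, 20.5]); the r=10.5 cylinder at (15.5, 6.5) contributes a regular 8-gon of circumradius 10.5 (area = (8/2)·10.500²·sin(360°/8) = 311.83 mm²); the cube at (9.5, 8) is not intersected at this z (z outside [12, 22.5]); Merging all regions: only the r=10.5 cylinder at (15.5, 6.5) is present, so the union is just that shape — area = 311.83 mm². Checking containment: the cross-section at z = 22.75 is a subset of the cross-section at z = 20.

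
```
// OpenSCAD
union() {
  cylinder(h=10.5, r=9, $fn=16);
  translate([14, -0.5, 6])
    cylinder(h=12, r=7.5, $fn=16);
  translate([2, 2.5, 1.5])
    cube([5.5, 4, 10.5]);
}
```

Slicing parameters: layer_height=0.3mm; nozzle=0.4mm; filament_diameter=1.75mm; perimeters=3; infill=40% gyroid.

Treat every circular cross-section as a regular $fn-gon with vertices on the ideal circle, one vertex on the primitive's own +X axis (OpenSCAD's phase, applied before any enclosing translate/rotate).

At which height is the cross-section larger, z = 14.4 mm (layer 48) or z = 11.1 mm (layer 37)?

layer 37 (z = 11.1 mm)

Layer 48 (z = 14.4): the cylinder is not intersected at this z (z outside [0, 10.5]); the r=7.5 cylinder at (14, -0.5) contributes a regular 16-gon of circumradius 7.5 (area = (16/2)·7.500²·sin(360°/16) = 172.21 mm²); the cube at (2, 2.5) does not reach this height (z outside [1.5, 12]); Combining (union): only the r=7.5 cylinder at (14, -0.5) is present, so the union is just that shape — area = 172.21 mm². So its area = 172.21 mm². Layer 37 (z = 11.1): the cylinder does not reach this height (z outside [0, 10.5]); the r=7.5 cylinder at (14, -0.5) contributes a regular 16-gon of circumradius 7.5 (area = (16/2)·7.500²·sin(360°/16) = 172.21 mm²); the cube at (2, 2.5) is present — its section is the full 5.5×4 rectangle (area 22.00 mm²); Combining (union): the regions partially overlap — summed areas 194.21 mm² minus the doubly-counted overlap 0.09 mm² gives 194.12 mm² — area = 194.12 mm². So its area = 194.12 mm². Layer 37 is larger (194.12 vs 172.21 mm²).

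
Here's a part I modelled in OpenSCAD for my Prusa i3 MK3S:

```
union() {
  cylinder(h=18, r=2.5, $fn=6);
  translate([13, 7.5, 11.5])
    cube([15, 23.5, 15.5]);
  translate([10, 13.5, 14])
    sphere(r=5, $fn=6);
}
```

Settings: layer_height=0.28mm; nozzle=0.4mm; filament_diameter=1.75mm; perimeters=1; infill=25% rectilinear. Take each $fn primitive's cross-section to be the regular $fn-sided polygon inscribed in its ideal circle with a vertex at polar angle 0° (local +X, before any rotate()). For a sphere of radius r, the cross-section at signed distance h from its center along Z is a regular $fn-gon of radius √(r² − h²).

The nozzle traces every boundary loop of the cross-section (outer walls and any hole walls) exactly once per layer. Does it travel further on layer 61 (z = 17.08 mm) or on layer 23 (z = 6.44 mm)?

layer 61 (z = 17.08 mm)

Layer 61 (z = 17.08): the r=2.5 cylinder contributes a regular 6-gon of circumradius 2.5 (perimeter = 2·6·2.500·sin(180°/6) = 15.00 mm); the cube at (13, 7.5) (footprint 15×23.5) is included at this height (perimeter 77.00 mm); the sphere at (10, 13.5): section is a regular 6-gon, circumradius = √(r²−h²) = √(5²−3.08²) = 3.939 (perimeter = 2·6·3.939·sin(180°/6) = 23.63 mm); Merging all regions: the regions partially overlap (shared area 1.53 mm²), so the edge portions inside another operand are dropped and the merged outline is re-measured after clipping — boundary = 108.63 mm. So its perimeter = 108.63 mm. Layer 23 (z = 6.44): the r=2.5 cylinder contributes a regular 6-gon of circumradius 2.5 (perimeter = 2·6·2.500·sin(180°/6) = 15.00 mm); the cube at (13, 7.5) is absent (z outside [11.5, 27]); the sphere at (10, 13.5) is absent (|z−center|=7.560 > r=5); Taking the union: only the r=2.5 cylinder is present, so the union is just that shape — boundary = 15.00 mm. So its perimeter = 15.00 mm. Layer 61 is larger (108.63 vs 15.00 mm).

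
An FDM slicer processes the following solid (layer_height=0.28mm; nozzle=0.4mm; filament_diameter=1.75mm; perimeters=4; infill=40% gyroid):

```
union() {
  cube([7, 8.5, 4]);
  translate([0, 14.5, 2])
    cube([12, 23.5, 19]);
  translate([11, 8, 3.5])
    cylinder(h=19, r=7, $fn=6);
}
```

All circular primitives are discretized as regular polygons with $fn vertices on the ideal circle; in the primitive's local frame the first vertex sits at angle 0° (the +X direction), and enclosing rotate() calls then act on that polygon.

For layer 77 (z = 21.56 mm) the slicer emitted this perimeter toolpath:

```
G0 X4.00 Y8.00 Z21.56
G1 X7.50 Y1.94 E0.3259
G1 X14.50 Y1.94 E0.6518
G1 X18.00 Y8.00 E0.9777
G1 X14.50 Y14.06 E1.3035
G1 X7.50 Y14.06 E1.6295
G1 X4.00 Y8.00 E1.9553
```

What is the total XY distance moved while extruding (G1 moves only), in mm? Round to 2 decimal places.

Sum the Euclidean lengths of each G1 segment: total = 41.99 mm.

41.99 mm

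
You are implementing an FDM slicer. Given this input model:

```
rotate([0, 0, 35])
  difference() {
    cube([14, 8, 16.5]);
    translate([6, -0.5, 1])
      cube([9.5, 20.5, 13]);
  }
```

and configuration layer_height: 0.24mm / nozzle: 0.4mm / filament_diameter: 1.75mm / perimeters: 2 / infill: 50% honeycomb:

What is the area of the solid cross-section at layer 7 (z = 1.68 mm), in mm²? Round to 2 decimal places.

48.00 mm²

At z = 1.68 mm: the cube (footprint 14×8) is included at this height (area 112.00 mm²); the 9.5×20.5 cube at (6, -0.5) contributes its full rectangle (area 194.75 mm²); Taking the first minus the rest: starting from the 14×8 cube (112.00 mm²), the 9.5×20.5 cube at (6, -0.5) partially overlaps it — only the 64.00 mm² overlap (of its 194.75 mm²) is removed, clipping the outline — area = 48.00 mm²; (rotated 35° about Z; rotation is an isometry so areas/perimeters/island counts are preserved). Overall, the cross-section is a single solid region. Net area = 48.00 mm².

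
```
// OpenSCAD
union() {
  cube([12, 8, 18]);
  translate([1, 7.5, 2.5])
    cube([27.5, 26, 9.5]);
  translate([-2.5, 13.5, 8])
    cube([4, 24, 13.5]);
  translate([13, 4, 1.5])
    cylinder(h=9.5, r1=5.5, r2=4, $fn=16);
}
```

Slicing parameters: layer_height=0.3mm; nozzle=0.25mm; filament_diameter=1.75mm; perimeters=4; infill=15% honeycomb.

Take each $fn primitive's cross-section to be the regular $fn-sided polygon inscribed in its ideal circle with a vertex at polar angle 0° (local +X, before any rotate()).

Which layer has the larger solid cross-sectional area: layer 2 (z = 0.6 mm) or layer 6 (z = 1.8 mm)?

layer 6 (z = 1.8 mm)

Layer 2 (z = 0.6): the 12×8 cube contributes its full rectangle (area 96.00 mm²); the cube at (1, 7.5) does not reach this height (z outside [2.5, 12]); the cube at (-2.5, 13.5) does not reach this height (z outside [8, 21.5]); the cone at (13, 4) is not intersected at this z (z outside [1.5, 11]); Taking the union: only the 12×8 cube is present, so the union is just that shape — area = 96.00 mm². So its area = 96.00 mm². Layer 6 (z = 1.8): the cube (footprint 12×8) is included at this height (area 96.00 mm²); the cube at (1, 7.5) is not intersected at this z (z outside [2.5, 12]); the cube at (-2.5, 13.5) is absent (z outside [8, 21.5]); the cone at (13, 4): at t=0.032 of its height the radius interpolates to r₁+(r₂−r₁)t = 5.453, giving a regular 16-gon of that circumradius (area = (16/2)·5.453²·sin(360°/16) = 91.02 mm²); Combining (union): the regions partially overlap — summed areas 187.02 mm² minus the doubly-counted overlap 30.70 mm² gives 156.32 mm² — area = 156.32 mm². So its area = 156.32 mm². Layer 6 is larger (156.32 vs 96.00 mm²).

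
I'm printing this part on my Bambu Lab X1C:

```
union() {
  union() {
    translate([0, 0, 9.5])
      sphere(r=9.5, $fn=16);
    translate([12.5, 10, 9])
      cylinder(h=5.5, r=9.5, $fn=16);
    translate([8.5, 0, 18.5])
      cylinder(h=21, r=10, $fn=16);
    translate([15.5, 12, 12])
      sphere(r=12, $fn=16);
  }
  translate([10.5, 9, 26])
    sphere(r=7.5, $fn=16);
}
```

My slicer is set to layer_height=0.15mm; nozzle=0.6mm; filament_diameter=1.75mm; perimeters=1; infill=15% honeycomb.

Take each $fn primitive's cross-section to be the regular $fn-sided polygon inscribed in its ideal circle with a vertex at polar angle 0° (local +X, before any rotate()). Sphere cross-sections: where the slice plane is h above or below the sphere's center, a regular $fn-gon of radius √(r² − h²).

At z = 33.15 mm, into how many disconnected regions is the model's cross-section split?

1

At z = 33.15 mm: the sphere is not intersected at this z (|z−center|=23.650 > r=9.5); the cylinder at (12.5, 10) does not reach this height (z outside [9, 14.5]); the r=10 cylinder at (8.5, 0) gives a regular 16-gon of circumradius 10 (constant along its height); the sphere at (15.5, 12) is absent (|z−center|=21.150 > r=12); Combining (union): only the r=10 cylinder at (8.5, 0) is present, so the union is just that shape — 1 connected region; the r=7.5 sphere at (10.5, 9) contributes a regular 16-gon of circumradius √(7.5²−7.15²) = 2.264; Combining (union): the regions partially overlap (shared area 10.42 mm²), so overlapping operands fuse into one piece — 1 connected region. The result has 1 disconnected region.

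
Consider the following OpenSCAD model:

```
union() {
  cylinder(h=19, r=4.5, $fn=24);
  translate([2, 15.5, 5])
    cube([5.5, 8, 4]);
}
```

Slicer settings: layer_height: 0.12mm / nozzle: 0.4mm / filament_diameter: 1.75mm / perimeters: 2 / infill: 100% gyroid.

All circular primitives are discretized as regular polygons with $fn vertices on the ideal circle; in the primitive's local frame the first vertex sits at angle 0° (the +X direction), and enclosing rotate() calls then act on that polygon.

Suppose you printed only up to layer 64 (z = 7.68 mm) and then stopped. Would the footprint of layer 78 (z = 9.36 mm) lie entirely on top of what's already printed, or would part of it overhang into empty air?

entirely on top

Compare the two slices. At z = 7.68: the cylinder: section is a regular 24-gon, circumradius r=4.5 (area = (24/2)·4.500²·sin(360°/24) = 62.89 mm²); the 5.5×8 cube at (2, 15.5) contributes its full rectangle (area 44.00 mm²); Taking the union: the 2 present regions are separate (no shared area or edge), so areas and boundary lengths simply add and each stays a separate island — area = 106.89 mm². At z = 9.36: the r=4.5 cylinder contributes a regular 24-gon of circumradius 4.5 (area = (24/2)·4.500²·sin(360°/24) = 62.89 mm²); the cube at (2, 15.5) is absent (z outside [5, 9]); Taking the union: only the r=4.5 cylinder is present, so the union is just that shape — area = 62.89 mm². Checking containment: the cross-section at z = 9.36 is a subset of the cross-section at z = 7.68.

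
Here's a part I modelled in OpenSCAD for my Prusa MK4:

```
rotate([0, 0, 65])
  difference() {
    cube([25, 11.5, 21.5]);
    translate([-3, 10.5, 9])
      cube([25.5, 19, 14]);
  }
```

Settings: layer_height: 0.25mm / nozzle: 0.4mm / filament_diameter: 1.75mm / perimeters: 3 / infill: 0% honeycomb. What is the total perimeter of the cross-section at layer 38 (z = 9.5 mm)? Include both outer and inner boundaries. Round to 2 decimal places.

73.00 mm

At z = 9.5 mm: the 25×11.5 cube contributes its full rectangle (perimeter 73.00 mm); the cube at (-3, 10.5) (footprint 25.5×19) is included at this height (perimeter 89.00 mm); Taking the first minus the rest: starting from the 25×11.5 cube, the 25.5×19 cube at (-3, 10.5) partially overlaps it — only the 22.50 mm² overlap (of its 484.50 mm²) is removed, clipping the outline — boundary = 73.00 mm; (whole slice rotated 65° about Z — lengths, areas and connectivity unchanged). Overall, the cross-section is a single solid region. Total boundary length (outer) = 73.00 mm.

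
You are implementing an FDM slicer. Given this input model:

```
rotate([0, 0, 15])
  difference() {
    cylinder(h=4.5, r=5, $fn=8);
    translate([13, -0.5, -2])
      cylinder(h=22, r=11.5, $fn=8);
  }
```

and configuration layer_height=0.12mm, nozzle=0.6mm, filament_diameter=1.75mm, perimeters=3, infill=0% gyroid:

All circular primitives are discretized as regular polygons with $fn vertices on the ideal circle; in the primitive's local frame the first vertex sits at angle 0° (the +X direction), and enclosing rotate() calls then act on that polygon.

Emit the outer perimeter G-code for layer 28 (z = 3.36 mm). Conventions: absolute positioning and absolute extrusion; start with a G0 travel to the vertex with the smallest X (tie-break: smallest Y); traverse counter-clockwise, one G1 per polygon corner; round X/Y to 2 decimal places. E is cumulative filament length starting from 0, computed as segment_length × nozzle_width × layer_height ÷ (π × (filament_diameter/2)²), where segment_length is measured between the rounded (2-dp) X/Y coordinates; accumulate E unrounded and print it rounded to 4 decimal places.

G0 X-4.83 Y-1.29 Z3.36
G1 X-2.50 Y-4.33 E0.1147
G1 X1.29 Y-4.83 E0.2291
G1 X3.76 Y-2.94 E0.3222
G1 X1.58 Y-0.09 E0.4296
G1 X2.17 Y4.37 E0.5643
G1 X-1.29 Y4.83 E0.6687
G1 X-4.33 Y2.50 E0.7834
G1 X-4.83 Y-1.29 E0.8978

At z = 3.36 mm: the cylinder: section is a regular 8-gon, circumradius r=5; the cylinder at (13, -0.5): section is a regular 8-gon, circumradius r=11.5; Subtracting the remaining from the first: starting from the r=5 cylinder, the r=11.5 cylinder at (13, -0.5) partially overlaps it — only the 14.42 mm² overlap (of its 374.06 mm²) is removed, clipping the outline — 1 connected region; (rotated 15° about Z; rotation is an isometry so areas/perimeters/island counts are preserved). The outline is a single polygon with 8 vertices. Extrusion per mm of travel: 0.6 × 0.12 / (π × 0.875²) = 0.029934. Accumulating E over each segment gives final E = 0.8978.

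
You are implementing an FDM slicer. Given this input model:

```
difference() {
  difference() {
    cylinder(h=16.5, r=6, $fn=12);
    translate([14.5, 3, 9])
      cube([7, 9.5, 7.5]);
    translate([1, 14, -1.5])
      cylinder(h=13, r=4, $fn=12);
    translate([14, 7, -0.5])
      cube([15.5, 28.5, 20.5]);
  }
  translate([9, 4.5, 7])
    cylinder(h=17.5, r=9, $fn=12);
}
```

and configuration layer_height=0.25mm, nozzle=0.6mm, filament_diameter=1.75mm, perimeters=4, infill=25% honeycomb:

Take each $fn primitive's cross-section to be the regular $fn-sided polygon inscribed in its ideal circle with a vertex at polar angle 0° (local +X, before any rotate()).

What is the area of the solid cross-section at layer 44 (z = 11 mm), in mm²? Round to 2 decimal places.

75.10 mm²

At z = 11 mm: the cylinder: section is a regular 12-gon, circumradius r=6 (area = (12/2)·6.000²·sin(360°/12) = 108.00 mm²); the 7×9.5 cube at (14.5, 3) contributes its full rectangle (area 66.50 mm²); the r=4 cylinder at (1, 14) contributes a regular 12-gon of circumradius 4 (area = (12/2)·4.000²·sin(360°/12) = 48.00 mm²); the 15.5×28.5 cube at (14, 7) contributes its full rectangle (area 441.75 mm²); Subtracting the remaining from the first: starting from the r=6 cylinder (108.00 mm²), the 7×9.5 cube at (14.5, 3) misses the remaining region (no effect); the r=4 cylinder at (1, 14) misses the remaining region (no effect); the 15.5×28.5 cube at (14, 7) misses the remaining region (no effect) — area = 108.00 mm²; the r=9 cylinder at (9, 4.5) contributes a regular 12-gon of circumradius 9 (area = (12/2)·9.000²·sin(360°/12) = 243.00 mm²); Subtracting the remaining from the first: starting from that combined region (108.00 mm²), the r=9 cylinder at (9, 4.5) partially overlaps it — only the 32.90 mm² overlap (of its 243.00 mm²) is removed, clipping the outline — area = 75.10 mm². Overall, the cross-section is a single solid region. Net area = 75.10 mm².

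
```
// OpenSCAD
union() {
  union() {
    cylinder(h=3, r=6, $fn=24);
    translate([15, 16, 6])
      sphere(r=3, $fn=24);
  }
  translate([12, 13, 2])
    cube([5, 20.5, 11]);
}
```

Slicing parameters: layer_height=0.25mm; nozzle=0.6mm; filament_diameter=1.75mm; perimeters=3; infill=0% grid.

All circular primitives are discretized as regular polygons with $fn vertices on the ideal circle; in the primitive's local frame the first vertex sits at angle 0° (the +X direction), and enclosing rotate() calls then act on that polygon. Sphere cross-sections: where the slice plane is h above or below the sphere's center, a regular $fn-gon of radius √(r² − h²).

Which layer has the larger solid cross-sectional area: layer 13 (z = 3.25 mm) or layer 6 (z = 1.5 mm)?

Layer 13 (z = 3.25): the cylinder does not reach this height (z outside [0, 3]); the r=3 sphere at (15, 16) contributes a regular 24-gon of circumradius √(3²−2.75²) = 1.199 (area = (24/2)·1.199²·sin(360°/24) = 4.46 mm²); Combining (union): only the r=3 sphere at (15, 16) is present, so the union is just that shape — area = 4.46 mm²; the cube at (12, 13) is present — its section is the full 5×20.5 rectangle (area 102.50 mm²); Merging all regions: that combined region lies entirely inside the 5×20.5 cube at (12, 13), so the union is just the 5×20.5 cube at (12, 13) — area = 102.50 mm². So its area = 102.50 mm². Layer 6 (z = 1.5): the r=6 cylinder gives a regular 24-gon of circumradius 6 (constant along its height) (area = (24/2)·6.000²·sin(360°/24) = 111.81 mm²); the sphere at (15, 16) is absent (|z−center|=4.500 > r=3); Merging all regions: only the r=6 cylinder is present, so the union is just that shape — area = 111.81 mm²; the cube at (12, 13) is not intersected at this z (z outside [2, 13]); Combining (union): only the result so far is present, so the union is just that shape — area = 111.81 mm². So its area = 111.81 mm². Layer 6 is larger (111.81 vs 102.50 mm²).

layer 6 (z = 1.5 mm)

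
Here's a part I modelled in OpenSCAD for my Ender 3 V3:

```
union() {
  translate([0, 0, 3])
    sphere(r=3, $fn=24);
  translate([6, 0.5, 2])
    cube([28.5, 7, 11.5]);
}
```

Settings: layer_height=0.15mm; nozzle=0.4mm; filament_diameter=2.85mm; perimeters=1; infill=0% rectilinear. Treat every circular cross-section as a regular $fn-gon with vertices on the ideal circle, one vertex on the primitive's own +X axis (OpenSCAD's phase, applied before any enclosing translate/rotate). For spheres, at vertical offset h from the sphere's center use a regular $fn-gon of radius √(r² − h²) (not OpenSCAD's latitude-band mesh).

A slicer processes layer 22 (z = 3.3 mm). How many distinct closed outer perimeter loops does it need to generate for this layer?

At z = 3.3 mm: the r=3 sphere contributes a regular 24-gon of circumradius √(3²−0.3²) = 2.985; the cube at (6, 0.5) (footprint 28.5×7) is included at this height; Merging all regions: the 2 present regions are separate (no shared area or edge), so areas and boundary lengths simply add and each stays a separate island — 2 connected regions. The result has 2 disconnected regions.

2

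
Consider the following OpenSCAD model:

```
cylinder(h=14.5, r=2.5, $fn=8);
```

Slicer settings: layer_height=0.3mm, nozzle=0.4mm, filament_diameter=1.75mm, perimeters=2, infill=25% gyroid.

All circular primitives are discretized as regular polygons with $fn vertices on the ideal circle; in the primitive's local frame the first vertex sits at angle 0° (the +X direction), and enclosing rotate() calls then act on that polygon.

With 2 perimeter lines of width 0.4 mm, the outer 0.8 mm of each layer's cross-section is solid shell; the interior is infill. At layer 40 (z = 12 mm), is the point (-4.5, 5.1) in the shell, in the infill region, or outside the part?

At z = 12 mm: the r=2.5 cylinder contributes a regular 8-gon of circumradius 2.5. Overall, the cross-section is a single solid region. The nearest boundary edge runs (0.00, 2.50)→(-1.77, 1.77); distance from the point to it = 4.31 mm. The point is not inside any of the regions above, so it lies outside the cross-section (4.31 mm from the nearest boundary).

outside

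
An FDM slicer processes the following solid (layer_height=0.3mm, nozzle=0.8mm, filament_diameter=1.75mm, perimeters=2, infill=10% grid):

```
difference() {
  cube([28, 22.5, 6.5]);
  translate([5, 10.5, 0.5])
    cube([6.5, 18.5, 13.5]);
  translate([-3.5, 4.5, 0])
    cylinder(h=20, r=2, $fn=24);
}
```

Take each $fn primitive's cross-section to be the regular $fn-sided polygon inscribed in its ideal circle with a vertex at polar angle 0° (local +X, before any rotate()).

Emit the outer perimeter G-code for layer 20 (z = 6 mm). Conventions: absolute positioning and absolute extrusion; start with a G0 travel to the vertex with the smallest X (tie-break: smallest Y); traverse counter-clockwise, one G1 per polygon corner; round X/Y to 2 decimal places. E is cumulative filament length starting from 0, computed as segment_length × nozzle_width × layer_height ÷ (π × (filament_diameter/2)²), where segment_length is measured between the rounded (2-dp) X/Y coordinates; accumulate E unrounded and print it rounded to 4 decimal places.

At z = 6 mm: the cube is present — its section is the full 28×22.5 rectangle; the cube at (5, 10.5) (footprint 6.5×18.5) is included at this height; the r=2 cylinder at (-3.5, 4.5) contributes a regular 24-gon of circumradius 2; Subtracting the remaining from the first: starting from the 28×22.5 cube, the 6.5×18.5 cube at (5, 10.5) partially overlaps it — only the 78.00 mm² overlap (of its 120.25 mm²) is removed, clipping the outline; the r=2 cylinder at (-3.5, 4.5) misses the remaining region (no effect) — 1 connected region. The outline is a single polygon with 8 vertices. Extrusion per mm of travel: 0.8 × 0.3 / (π × 0.875²) = 0.099780. Accumulating E over each segment gives final E = 12.4726.

G0 X0.00 Y0.00 Z6.00
G1 X28.00 Y0.00 E2.7939
G1 X28.00 Y22.50 E5.0389
G1 X11.50 Y22.50 E6.6853
G1 X11.50 Y10.50 E7.8827
G1 X5.00 Y10.50 E8.5312
G1 X5.00 Y22.50 E9.7286
G1 X0.00 Y22.50 E10.2275
G1 X0.00 Y0.00 E12.4726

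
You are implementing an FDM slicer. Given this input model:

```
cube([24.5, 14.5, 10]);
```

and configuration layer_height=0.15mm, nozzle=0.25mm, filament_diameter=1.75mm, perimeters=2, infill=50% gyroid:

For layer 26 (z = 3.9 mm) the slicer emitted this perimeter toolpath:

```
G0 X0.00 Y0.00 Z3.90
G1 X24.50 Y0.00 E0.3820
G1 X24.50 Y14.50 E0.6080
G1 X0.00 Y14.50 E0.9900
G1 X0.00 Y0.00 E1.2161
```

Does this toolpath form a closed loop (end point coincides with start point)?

Start point (G0): (0.00, 0.00). End point (last G1): the path returns to the start — closed.

yes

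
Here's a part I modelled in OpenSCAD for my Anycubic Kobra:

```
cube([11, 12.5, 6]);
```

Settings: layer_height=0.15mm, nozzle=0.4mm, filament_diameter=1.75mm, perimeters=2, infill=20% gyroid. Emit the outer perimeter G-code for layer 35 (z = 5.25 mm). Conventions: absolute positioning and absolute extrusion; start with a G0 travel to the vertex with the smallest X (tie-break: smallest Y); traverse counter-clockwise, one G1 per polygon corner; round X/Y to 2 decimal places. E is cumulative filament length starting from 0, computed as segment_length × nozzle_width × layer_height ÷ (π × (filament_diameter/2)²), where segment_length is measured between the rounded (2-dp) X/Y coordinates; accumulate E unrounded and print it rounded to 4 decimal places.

At z = 5.25 mm: the cube is present — its section is the full 11×12.5 rectangle. The outline is a single polygon with 4 vertices. Extrusion per mm of travel: 0.4 × 0.15 / (π × 0.875²) = 0.024945. Accumulating E over each segment gives final E = 1.1724.

G0 X0.00 Y0.00 Z5.25
G1 X11.00 Y0.00 E0.2744
G1 X11.00 Y12.50 E0.5862
G1 X0.00 Y12.50 E0.8606
G1 X0.00 Y0.00 E1.1724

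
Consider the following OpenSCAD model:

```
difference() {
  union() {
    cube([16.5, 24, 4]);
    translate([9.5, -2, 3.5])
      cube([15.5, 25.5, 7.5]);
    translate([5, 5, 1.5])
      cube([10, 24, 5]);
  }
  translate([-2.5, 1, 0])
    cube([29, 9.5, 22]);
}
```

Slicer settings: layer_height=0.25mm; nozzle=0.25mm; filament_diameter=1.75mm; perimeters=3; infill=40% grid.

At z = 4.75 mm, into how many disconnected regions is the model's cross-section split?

2

At z = 4.75 mm: the cube is absent (z outside [0, 4]); the 15.5×25.5 cube at (9.5, -2) contributes its full rectangle; the cube at (5, 5) (footprint 10×24) is included at this height; Merging all regions: the regions partially overlap (shared area 101.75 mm²), so overlapping operands fuse into one piece — 1 connected region; the cube at (-2.5, 1) is present — its section is the full 29×9.5 rectangle; Taking the first minus the rest: starting from the result so far, the 29×9.5 cube at (-2.5, 1) partially overlaps it — only the 172.00 mm² overlap (of its 275.50 mm²) is removed, clipping the outline — 2 connected regions. The result has 2 disconnected regions.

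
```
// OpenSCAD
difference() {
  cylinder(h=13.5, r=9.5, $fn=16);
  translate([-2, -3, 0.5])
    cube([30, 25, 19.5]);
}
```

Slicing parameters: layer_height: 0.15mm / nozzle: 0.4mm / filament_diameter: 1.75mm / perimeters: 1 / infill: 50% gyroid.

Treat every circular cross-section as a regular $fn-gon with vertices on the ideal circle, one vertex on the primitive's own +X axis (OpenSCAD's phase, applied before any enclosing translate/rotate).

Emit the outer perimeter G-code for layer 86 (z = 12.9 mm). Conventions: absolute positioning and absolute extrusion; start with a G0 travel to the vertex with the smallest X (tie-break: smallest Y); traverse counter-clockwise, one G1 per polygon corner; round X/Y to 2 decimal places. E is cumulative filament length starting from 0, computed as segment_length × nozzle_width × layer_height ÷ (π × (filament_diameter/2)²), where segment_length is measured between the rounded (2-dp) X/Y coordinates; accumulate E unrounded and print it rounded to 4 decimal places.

At z = 12.9 mm: the r=9.5 cylinder contributes a regular 16-gon of circumradius 9.5; the cube at (-2, -3) (footprint 30×25) is included at this height; Taking the first minus the rest: starting from the r=9.5 cylinder, the 30×25 cube at (-2, -3) partially overlaps it — only the 121.28 mm² overlap (of its 750.00 mm²) is removed, clipping the outline — 1 connected region. The outline is a single polygon with 14 vertices. Extrusion per mm of travel: 0.4 × 0.15 / (π × 0.875²) = 0.024945. Accumulating E over each segment gives final E = 1.5565.

G0 X-9.50 Y0.00 Z12.90
G1 X-8.78 Y-3.64 E0.0926
G1 X-6.72 Y-6.72 E0.1850
G1 X-3.64 Y-8.78 E0.2774
G1 X0.00 Y-9.50 E0.3700
G1 X3.64 Y-8.78 E0.4625
G1 X6.72 Y-6.72 E0.5550
G1 X8.78 Y-3.64 E0.6474
G1 X8.90 Y-3.00 E0.6636
G1 X-2.00 Y-3.00 E0.9355
G1 X-2.00 Y9.10 E1.2374
G1 X-3.64 Y8.78 E1.2791
G1 X-6.72 Y6.72 E1.3715
G1 X-8.78 Y3.64 E1.4639
G1 X-9.50 Y0.00 E1.5565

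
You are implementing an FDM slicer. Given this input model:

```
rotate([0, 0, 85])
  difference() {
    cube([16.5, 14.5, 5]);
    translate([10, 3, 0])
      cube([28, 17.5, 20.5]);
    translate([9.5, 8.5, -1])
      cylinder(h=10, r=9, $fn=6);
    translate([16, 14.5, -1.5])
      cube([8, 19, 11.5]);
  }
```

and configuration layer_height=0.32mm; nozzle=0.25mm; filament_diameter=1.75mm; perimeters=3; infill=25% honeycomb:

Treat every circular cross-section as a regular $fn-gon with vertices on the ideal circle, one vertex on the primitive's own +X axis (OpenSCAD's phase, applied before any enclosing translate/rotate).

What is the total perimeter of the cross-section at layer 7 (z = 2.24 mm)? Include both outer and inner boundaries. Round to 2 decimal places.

At z = 2.24 mm: the cube (footprint 16.5×14.5) is included at this height (perimeter 62.00 mm); the 28×17.5 cube at (10, 3) contributes its full rectangle (perimeter 91.00 mm); the cylinder at (9.5, 8.5): section is a regular 6-gon, circumradius r=9 (perimeter = 2·6·9.000·sin(180°/6) = 54.00 mm); the cube at (16, 14.5) is present — its section is the full 8×19 rectangle (perimeter 54.00 mm); Subtracting the remaining from the first: starting from the 16.5×14.5 cube, the 28×17.5 cube at (10, 3) partially overlaps it — only the 74.75 mm² overlap (of its 490.00 mm²) is removed, clipping the outline; the r=9 cylinder at (9.5, 8.5) partially overlaps it — only the 113.81 mm² overlap (of its 210.44 mm²) is removed, clipping the outline; the 8×19 cube at (16, 14.5) misses the remaining region (no effect) — boundary = 66.72 mm; (whole slice rotated 85° about Z — lengths, areas and connectivity unchanged). Overall, the cross-section is a single solid region. Total boundary length (outer) = 66.72 mm.

66.72 mm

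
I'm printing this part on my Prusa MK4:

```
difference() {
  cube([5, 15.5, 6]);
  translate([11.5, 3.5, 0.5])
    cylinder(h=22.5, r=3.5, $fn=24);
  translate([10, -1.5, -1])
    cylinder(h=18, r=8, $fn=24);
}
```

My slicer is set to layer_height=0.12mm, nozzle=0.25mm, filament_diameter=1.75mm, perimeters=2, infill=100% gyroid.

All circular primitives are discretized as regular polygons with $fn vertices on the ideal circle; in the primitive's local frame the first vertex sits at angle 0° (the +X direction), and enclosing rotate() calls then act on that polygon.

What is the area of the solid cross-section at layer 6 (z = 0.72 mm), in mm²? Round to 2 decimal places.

69.12 mm²

At z = 0.72 mm: the cube is present — its section is the full 5×15.5 rectangle (area 77.50 mm²); the cylinder at (11.5, 3.5): section is a regular 24-gon, circumradius r=3.5 (area = (24/2)·3.500²·sin(360°/24) = 38.05 mm²); the cylinder at (10, -1.5): section is a regular 24-gon, circumradius r=8 (area = (24/2)·8.000²·sin(360°/24) = 198.77 mm²); After the difference (first − rest): starting from the 5×15.5 cube (77.50 mm²), the r=3.5 cylinder at (11.5, 3.5) misses the remaining region (no effect); the r=8 cylinder at (10, -1.5) partially overlaps it — only the 8.38 mm² overlap (of its 198.77 mm²) is removed, clipping the outline — area = 69.12 mm². Overall, the cross-section is a single solid region. Net area = 69.12 mm².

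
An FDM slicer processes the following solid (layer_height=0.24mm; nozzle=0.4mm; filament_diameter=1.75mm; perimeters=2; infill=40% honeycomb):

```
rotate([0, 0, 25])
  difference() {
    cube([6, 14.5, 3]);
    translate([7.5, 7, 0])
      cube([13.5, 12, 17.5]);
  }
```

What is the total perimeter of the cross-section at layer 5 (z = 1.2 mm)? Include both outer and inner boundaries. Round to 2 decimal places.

At z = 1.2 mm: the cube (footprint 6×14.5) is included at this height (perimeter 41.00 mm); the 13.5×12 cube at (7.5, 7) contributes its full rectangle (perimeter 51.00 mm); Subtracting the remaining from the first: starting from the 6×14.5 cube, the 13.5×12 cube at (7.5, 7) misses the remaining region (no effect) — boundary = 41.00 mm; (whole slice rotated 25° about Z — lengths, areas and connectivity unchanged). Overall, the cross-section is a single solid region. Total boundary length (outer) = 41.00 mm.

41.00 mm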